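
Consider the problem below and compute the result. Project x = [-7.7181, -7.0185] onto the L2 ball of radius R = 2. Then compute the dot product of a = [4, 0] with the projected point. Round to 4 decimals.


Step 1: Compute ||x|| (intermediates to 6 decimals).
||x|| = sqrt((-7.7181)^2 + (-7.0185)^2) = 10.432086
Step 2: Project.
Since ||x|| > R, scale = R/||x|| = 2/10.432086 = 0.191716, proj(x) = scale * x
proj(x) = [-1.479683, -1.345559]
Step 3: Dot product.
a^T * proj(x) = 4*(-1.479683) + 0*(-1.345559) = -5.9187


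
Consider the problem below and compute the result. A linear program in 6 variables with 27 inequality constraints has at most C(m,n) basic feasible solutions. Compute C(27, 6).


Each vertex corresponds to some choice of n active constraints out of m, so the number of vertices is at most C(m, n) = m! / (n!(m-n)!).
m = 27, n = 6
Numerator: 27 * 26 * 25 * 24 * 23 * 22
Denominator: 6! = 720
C(27, 6) = 296010


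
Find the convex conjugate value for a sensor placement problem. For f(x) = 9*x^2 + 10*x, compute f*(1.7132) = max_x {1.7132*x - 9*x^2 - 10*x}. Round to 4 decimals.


f*(y) = sup_x {y*x - a*x^2 - b*x} = sup_x {(y-b)*x - a*x^2}
FOC: (y - b) - 2a*x = 0 => x* = (y - b)/(2a)
x* = (1.7132 - 10)/(2*9) = -0.4604
f*(1.7132) = (y-b)^2/(4a) = (1.7132 - 10)^2/(4*9)
= 68.6711/36 = 1.9075


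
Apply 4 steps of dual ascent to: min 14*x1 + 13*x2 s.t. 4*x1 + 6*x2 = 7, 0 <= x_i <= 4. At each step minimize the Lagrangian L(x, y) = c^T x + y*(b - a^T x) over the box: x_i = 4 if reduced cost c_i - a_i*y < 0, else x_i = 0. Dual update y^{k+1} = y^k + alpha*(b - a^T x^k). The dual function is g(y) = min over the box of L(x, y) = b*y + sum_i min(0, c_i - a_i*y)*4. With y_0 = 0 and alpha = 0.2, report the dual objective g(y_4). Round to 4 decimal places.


Dual ascent for LP: min 14*x1 + 13*x2, 4*x1 + 6*x2 = 7, 0 <= x_i <= 4
Step 1: y^k = 0.0, reduced costs: (14.0, 13.0)
  x^k = (0.0, 0.0), subgradient = b - a^T x = 7.0
  y^{k+1} = 0.0 + 0.2*7.0 = 1.4
Step 2: y^k = 1.4, reduced costs: (8.4, 4.6)
  x^k = (0.0, 0.0), subgradient = b - a^T x = 7.0
  y^{k+1} = 1.4 + 0.2*7.0 = 2.8
Step 3: y^k = 2.8, reduced costs: (2.8, -3.8)
  x^k = (0.0, 4.0), subgradient = b - a^T x = -17.0
  y^{k+1} = 2.8 + 0.2*-17.0 = -0.6
Step 4: y^k = -0.6, reduced costs: (16.4, 16.6)
  x^k = (0.0, 0.0), subgradient = b - a^T x = 7.0
  y^{k+1} = -0.6 + 0.2*7.0 = 0.8
Dual objective at y_4 = 0.8: reduced costs (10.8, 8.2), box minimizer x = (0.0, 0.0)
g(y_4) = b*y + (c1 - a1*y)*x1 + (c2 - a2*y)*x2 = 7*0.8 + 10.8*0.0 + 8.2*0.0 = 5.6 + 0.0 + 0.0 = 5.6


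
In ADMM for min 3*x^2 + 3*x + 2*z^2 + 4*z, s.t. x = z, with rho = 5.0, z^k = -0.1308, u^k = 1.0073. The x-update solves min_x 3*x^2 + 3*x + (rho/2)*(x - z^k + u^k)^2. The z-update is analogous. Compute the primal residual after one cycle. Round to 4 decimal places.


ADMM iteration with rho = 5.0, z^k = -0.1308, u^k = 1.0073
Step 1: x-update.
Minimize 3*x^2 + 3*x + (5.0/2)*(x + 0.1308 + 1.0073)^2
FOC: (2*3 + 5.0)*x = -3 + 5.0*(-0.1308 - 1.0073)
x^{k+1} = -0.79
Step 2: z-update.
Minimize 2*z^2 + 4*z + (5.0/2)*(-0.79 - z + 1.0073)^2
FOC: (2*2 + 5.0)*z = -4 + 5.0*(-0.79 + 1.0073)
z^{k+1} = -0.3237
Step 3: u-update.
u^{k+1} = 1.0073 - 0.79 + 0.3237 = 0.541
Step 4: Primal residual = |-0.79 + 0.3237| = 0.4663


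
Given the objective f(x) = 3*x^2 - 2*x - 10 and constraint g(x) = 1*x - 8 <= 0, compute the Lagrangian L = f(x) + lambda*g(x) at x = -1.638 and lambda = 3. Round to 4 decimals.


Step 1: Evaluate f(x).
f(-1.638) = 3*(-1.638)^2 - 2*(-1.638) - 10 = 1.3251
Step 2: Evaluate g(x).
g(-1.638) = 1*-1.638 - 8 = -9.638
Step 3: Compute Lagrangian.
L = 1.3251 + 3*-9.638 = -27.5889


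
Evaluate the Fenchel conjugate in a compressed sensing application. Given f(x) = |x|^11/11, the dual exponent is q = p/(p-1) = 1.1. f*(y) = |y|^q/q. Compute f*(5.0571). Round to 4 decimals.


The conjugate exponent q satisfies 1/p + 1/q = 1.
p = 11, so q = 11/(11 - 1) = 1.1
|y|^q = 5.0571^1.1 = 5.9469
f*(5.0571) = 5.9469 / 1.1 = 5.4063


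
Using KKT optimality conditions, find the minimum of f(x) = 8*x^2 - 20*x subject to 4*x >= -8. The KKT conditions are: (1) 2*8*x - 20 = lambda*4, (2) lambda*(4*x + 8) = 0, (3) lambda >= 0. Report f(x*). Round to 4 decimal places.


Step 1: Try lambda = 0 (constraint inactive).
Stationarity: 2*8*x - 20 = 0
x* = 20/(2*8) = 1.25
Check constraint: 4*1.25 = 5.0 >= -8 -- satisfied.
Step 2: Compute optimal value.
f(x*) = 8*1.25^2 - 20*1.25 = -12.5


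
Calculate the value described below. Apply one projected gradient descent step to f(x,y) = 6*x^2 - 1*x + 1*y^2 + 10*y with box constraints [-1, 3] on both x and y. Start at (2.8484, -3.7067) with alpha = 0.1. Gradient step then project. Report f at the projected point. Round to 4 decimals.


Step 1: Compute gradient at (2.8484, -3.7067).
grad_x = 2*6*2.8484 - 1 = 33.1808
grad_y = 2*1*-3.7067 + 10 = 2.5866
Step 2: Gradient step.
x_raw = 2.8484 - 0.1*33.1808 = -0.4697
y_raw = -3.7067 - 0.1*2.5866 = -3.9654
Step 3: Project onto [-1, 3].
x_proj = clip(-0.4697) = -0.4697
y_proj = clip(-3.9654) = -1.0
Step 4: Evaluate f.
f(-0.4697, -1.0) = -7.2067


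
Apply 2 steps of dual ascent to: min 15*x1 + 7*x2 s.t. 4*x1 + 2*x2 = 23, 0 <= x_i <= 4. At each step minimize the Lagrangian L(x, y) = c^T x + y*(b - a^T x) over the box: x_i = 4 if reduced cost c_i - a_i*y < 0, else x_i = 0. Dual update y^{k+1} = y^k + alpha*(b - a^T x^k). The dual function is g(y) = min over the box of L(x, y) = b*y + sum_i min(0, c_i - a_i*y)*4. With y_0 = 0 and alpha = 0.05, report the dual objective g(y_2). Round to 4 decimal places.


Dual ascent for LP: min 15*x1 + 7*x2, 4*x1 + 2*x2 = 23, 0 <= x_i <= 4
Step 1: y^k = 0.0, reduced costs: (15.0, 7.0)
  x^k = (0.0, 0.0), subgradient = b - a^T x = 23.0
  y^{k+1} = 0.0 + 0.05*23.0 = 1.15
Step 2: y^k = 1.15, reduced costs: (10.4, 4.7)
  x^k = (0.0, 0.0), subgradient = b - a^T x = 23.0
  y^{k+1} = 1.15 + 0.05*23.0 = 2.3
Dual objective at y_2 = 2.3: reduced costs (5.8, 2.4), box minimizer x = (0.0, 0.0)
g(y_2) = b*y + (c1 - a1*y)*x1 + (c2 - a2*y)*x2 = 23*2.3 + 5.8*0.0 + 2.4*0.0 = 52.9 + 0.0 + 0.0 = 52.9


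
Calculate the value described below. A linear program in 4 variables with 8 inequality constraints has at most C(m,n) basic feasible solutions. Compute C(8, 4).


Each vertex corresponds to some choice of n active constraints out of m, so the number of vertices is at most C(m, n) = m! / (n!(m-n)!).
m = 8, n = 4
Numerator: 8 * 7 * 6 * 5
Denominator: 4! = 24
C(8, 4) = 70


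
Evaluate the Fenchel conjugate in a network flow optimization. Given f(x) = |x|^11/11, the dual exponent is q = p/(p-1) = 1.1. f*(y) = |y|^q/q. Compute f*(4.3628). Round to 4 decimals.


The conjugate exponent q satisfies 1/p + 1/q = 1.
p = 11, so q = 11/(11 - 1) = 1.1
|y|^q = 4.3628^1.1 = 5.0552
f*(4.3628) = 5.0552 / 1.1 = 4.5957


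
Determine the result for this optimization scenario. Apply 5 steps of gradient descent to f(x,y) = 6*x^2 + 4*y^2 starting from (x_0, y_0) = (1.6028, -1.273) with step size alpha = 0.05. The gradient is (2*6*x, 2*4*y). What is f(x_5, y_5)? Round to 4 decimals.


Gradient descent on f(x,y) = 6*x^2 + 4*y^2.
Starting point: (1.6028, -1.273), alpha = 0.05
Step 1: grad_x = 2*6*1.6028 = 19.2336, grad_y = 2*4*-1.273 = -10.184
  x_1 = 1.6028 - 0.05*19.2336 = 0.6411
  y_1 = -1.273 - 0.05*-10.184 = -0.7638
Step 2: grad_x = 2*6*0.6411 = 7.6934, grad_y = 2*4*-0.7638 = -6.1104
  x_2 = 0.6411 - 0.05*7.6934 = 0.2564
  y_2 = -0.7638 - 0.05*-6.1104 = -0.4583
Step 3: grad_x = 2*6*0.2564 = 3.0774, grad_y = 2*4*-0.4583 = -3.6662
  x_3 = 0.2564 - 0.05*3.0774 = 0.1026
  y_3 = -0.4583 - 0.05*-3.6662 = -0.275
Step 4: grad_x = 2*6*0.1026 = 1.231, grad_y = 2*4*-0.275 = -2.1997
  x_4 = 0.1026 - 0.05*1.231 = 0.041
  y_4 = -0.275 - 0.05*-2.1997 = -0.165
Step 5: grad_x = 2*6*0.041 = 0.4924, grad_y = 2*4*-0.165 = -1.3198
  x_5 = 0.041 - 0.05*0.4924 = 0.0164
  y_5 = -0.165 - 0.05*-1.3198 = -0.099
f(0.0164, -0.099) = 6*0.0164^2 + 4*(-0.099)^2 = 0.0408


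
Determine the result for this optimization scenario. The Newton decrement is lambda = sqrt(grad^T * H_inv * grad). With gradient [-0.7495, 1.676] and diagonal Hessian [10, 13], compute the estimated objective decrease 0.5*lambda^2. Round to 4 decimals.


Step 1: H is diagonal, so H^(-1) * g = [-0.075, 0.1289].
Step 2: g^T H^(-1) g = sum_i g_i^2 / H_ii
  = (-0.7495)^2/10 + (1.676)^2/13
  = 0.0562 + 0.2161 = 0.2723
Step 3: Objective decrease = 0.5 * g^T H^(-1) g = 0.1361


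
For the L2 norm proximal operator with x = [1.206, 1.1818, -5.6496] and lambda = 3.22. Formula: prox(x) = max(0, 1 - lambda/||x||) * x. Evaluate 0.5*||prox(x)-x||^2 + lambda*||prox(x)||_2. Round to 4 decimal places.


Step 1: Compute ||x||.
||x|| = 5.8965
Step 2: Compute scaling factor.
scale = max(0, 1 - 3.22/5.8965) = 0.4539
Step 3: prox(x) = [0.5474, 0.5364, -2.5644]
||prox(x)|| = 2.6765
Step 4: Proximal objective.
0.5*||prox-x||^2 = 5.1842
lambda*||prox|| = 8.6183
Total = 13.8026


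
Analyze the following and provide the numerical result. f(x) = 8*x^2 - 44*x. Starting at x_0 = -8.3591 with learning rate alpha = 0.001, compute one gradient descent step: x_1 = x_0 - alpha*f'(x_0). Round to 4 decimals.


We compute the gradient at x_0 and apply the update.
f'(x) = 16*x - 44
f'(-8.3591) = 16*-8.3591 - 44 = -177.7456
x_1 = -8.3591 - 0.001*-177.7456 = -8.1814


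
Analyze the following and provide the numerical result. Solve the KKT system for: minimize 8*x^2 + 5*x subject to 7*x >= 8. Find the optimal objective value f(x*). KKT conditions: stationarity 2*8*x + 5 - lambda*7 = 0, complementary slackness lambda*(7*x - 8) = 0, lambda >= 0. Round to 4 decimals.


Step 1: Try lambda = 0 (constraint inactive).
x_unc = -5/(2*8) = -0.3125
Check: 7*-0.3125 = -2.1875 < 8 -- violated!
Step 2: Constraint must be active: 7*x = 8
x* = 8/7 = 1.1429 (rounded; the exact value 8/7 is used below)
lambda = (2*8*(8/7) + 5)/7 = 3.3265
Step 3: Compute optimal value.
f(x*) = 8*(8/7)^2 + 5*(8/7) = 16.1633


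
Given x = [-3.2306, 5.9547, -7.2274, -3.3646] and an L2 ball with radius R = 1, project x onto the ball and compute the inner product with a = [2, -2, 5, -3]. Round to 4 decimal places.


Step 1: Compute ||x|| (intermediates to 6 decimals).
||x|| = sqrt((-3.2306)^2 + 5.9547^2 + (-7.2274)^2 + (-3.3646)^2) = 10.461887
Step 2: Project.
Since ||x|| > R, scale = R/||x|| = 1/10.461887 = 0.095585, proj(x) = scale * x
proj(x) = [-0.308797, 0.56918, -0.690831, -0.321605]
Step 3: Dot product.
a^T * proj(x) = 2*(-0.308797) - 2*0.56918 + 5*(-0.690831) - 3*(-0.321605) = -4.2453


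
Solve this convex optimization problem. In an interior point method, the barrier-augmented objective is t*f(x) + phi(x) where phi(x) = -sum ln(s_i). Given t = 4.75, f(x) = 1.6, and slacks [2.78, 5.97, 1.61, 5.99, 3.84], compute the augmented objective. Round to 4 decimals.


Step 1: Compute log-barrier.
ln values: [1.0225, 1.7867, 0.4762, 1.7901, 1.3455]
phi = -(1.0225 + 1.7867 + 0.4762 + 1.7901 + 1.3455) = -6.421
Step 2: Compute augmented objective.
t*f(x) = 4.75*1.6 = 7.6
Total = 7.6 - 6.421 = 1.179


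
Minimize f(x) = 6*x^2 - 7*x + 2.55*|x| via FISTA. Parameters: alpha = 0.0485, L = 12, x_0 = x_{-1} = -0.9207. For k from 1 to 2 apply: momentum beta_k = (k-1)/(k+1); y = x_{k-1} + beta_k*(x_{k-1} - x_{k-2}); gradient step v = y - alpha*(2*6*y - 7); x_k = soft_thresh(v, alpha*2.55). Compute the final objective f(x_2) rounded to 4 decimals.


FISTA on f(x) = 6*x^2 - 7*x + 2.55*|x|
L = 12, alpha = 0.0485
Iteration 1: beta = 0.0, y = -0.9207 + 0.0*(-0.9207 + 0.9207) = -0.9207
  grad(y) = -18.0484, v = y - alpha*grad = -0.0454
  prox(v) = soft_thresh(-0.0454, 0.1237) = 0.0
Iteration 2: beta = 0.3333, y = 0.0 + 0.3333*(0.0 + 0.9207) = 0.3069
  grad(y) = -3.3172, v = y - alpha*grad = 0.4678
  prox(v) = soft_thresh(0.4678, 0.1237) = 0.3441
f(x_2) = 6*0.3441^2 - 7*0.3441 + 2.55*|0.3441| = -0.8208


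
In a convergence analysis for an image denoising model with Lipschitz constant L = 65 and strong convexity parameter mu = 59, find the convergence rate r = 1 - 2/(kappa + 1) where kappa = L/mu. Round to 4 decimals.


Step 1: Compute the condition number.
kappa = L/mu = 65/59 = 1.1017
Step 2: Compute the convergence rate.
r = 1 - 2/(kappa + 1) = 1 - 2*mu/(L + mu) = (L - mu)/(L + mu) = 6/124 = 0.0484


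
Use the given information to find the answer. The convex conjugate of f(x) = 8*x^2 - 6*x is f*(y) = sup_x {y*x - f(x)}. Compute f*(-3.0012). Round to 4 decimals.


f*(y) = sup_x {y*x - a*x^2 - b*x} = sup_x {(y-b)*x - a*x^2}
FOC: (y - b) - 2a*x = 0 => x* = (y - b)/(2a)
x* = (-3.0012 + 6)/(2*8) = 0.1874
f*(-3.0012) = (y-b)^2/(4a) = (-3.0012 + 6)^2/(4*8)
= 8.9928/32 = 0.281


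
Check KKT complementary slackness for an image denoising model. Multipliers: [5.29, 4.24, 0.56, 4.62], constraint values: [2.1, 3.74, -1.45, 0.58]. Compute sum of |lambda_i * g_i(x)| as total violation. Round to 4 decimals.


KKT complementary slackness check:
lambda_1 * g_1 = 5.29 * 2.1 = 11.109
lambda_2 * g_2 = 4.24 * 3.74 = 15.8576
lambda_3 * g_3 = 0.56 * -1.45 = -0.812
lambda_4 * g_4 = 4.62 * 0.58 = 2.6796
Total violation = 11.109 + 15.8576 + 0.812 + 2.6796 = 30.4582


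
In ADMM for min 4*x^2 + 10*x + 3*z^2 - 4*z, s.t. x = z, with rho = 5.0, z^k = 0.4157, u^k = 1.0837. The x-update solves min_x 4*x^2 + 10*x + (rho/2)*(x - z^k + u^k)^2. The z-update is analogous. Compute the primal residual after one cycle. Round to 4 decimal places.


ADMM iteration with rho = 5.0, z^k = 0.4157, u^k = 1.0837
Step 1: x-update.
Minimize 4*x^2 + 10*x + (5.0/2)*(x - 0.4157 + 1.0837)^2
FOC: (2*4 + 5.0)*x = -10 + 5.0*(0.4157 - 1.0837)
x^{k+1} = -1.0262
Step 2: z-update.
Minimize 3*z^2 - 4*z + (5.0/2)*(-1.0262 - z + 1.0837)^2
FOC: (2*3 + 5.0)*z = 4 + 5.0*(-1.0262 + 1.0837)
z^{k+1} = 0.3898
Step 3: u-update.
u^{k+1} = 1.0837 - 1.0262 - 0.3898 = -0.3322
Step 4: Primal residual = |-1.0262 - 0.3898| = 1.4159


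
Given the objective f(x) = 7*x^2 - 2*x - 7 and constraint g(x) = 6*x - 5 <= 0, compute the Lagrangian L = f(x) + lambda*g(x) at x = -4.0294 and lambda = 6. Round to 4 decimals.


Step 1: Evaluate f(x).
f(-4.0294) = 7*(-4.0294)^2 - 2*(-4.0294) - 7 = 114.7113
Step 2: Evaluate g(x).
g(-4.0294) = 6*-4.0294 - 5 = -29.1764
Step 3: Compute Lagrangian.
L = 114.7113 + 6*-29.1764 = -60.3471


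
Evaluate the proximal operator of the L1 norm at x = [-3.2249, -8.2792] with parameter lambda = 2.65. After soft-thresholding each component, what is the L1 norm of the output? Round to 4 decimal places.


Soft-thresholding with lambda = 2.65:
prox(-3.2249) = sign(-3.2249)*max(|-3.2249| - 2.65, 0) = -0.5749
prox(-8.2792) = sign(-8.2792)*max(|-8.2792| - 2.65, 0) = -5.6292
prox(x) = [-0.5749, -5.6292]
||prox(x)||_1 = 0.5749 + 5.6292 = 6.2041


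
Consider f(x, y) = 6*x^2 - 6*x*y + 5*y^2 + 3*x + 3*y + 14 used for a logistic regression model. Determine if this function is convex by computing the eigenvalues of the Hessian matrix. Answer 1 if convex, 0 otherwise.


The Hessian of f(x,y) = 6*x^2 - 6*x*y + 5*y^2 + 3*x + 3*y + 14 is:
H = [[12, -6], [-6, 10]]
Trace = 12 + 10 = 22
Determinant = 12*10 - (-6)^2 = 84
Discriminant = (22)^2 - 4*84 = 148.0
Eigenvalues: lambda_1 = 4.9172, lambda_2 = 17.0828
The function is convex.

1


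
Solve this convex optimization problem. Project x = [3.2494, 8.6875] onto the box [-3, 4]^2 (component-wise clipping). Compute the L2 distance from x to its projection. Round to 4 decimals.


Project each component onto [-3, 4].
clip(3.2494) = 3.2494, clip(8.6875) = 4.0
Projection = [3.2494, 4.0]
Squared diffs: [0.0, 21.9727]
Distance = sqrt(21.9727) = 4.6875


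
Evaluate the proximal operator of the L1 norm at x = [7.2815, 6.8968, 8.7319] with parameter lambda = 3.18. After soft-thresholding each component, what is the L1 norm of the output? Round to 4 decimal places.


Soft-thresholding with lambda = 3.18:
prox(7.2815) = sign(7.2815)*max(|7.2815| - 3.18, 0) = 4.1015
prox(6.8968) = sign(6.8968)*max(|6.8968| - 3.18, 0) = 3.7168
prox(8.7319) = sign(8.7319)*max(|8.7319| - 3.18, 0) = 5.5519
prox(x) = [4.1015, 3.7168, 5.5519]
||prox(x)||_1 = 4.1015 + 3.7168 + 5.5519 = 13.3702


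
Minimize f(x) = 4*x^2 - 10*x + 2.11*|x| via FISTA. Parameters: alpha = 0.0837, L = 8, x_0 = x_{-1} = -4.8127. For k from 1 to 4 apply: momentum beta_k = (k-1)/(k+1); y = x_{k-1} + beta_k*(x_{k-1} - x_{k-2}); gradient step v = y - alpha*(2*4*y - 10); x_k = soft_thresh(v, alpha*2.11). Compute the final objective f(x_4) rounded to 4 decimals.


FISTA on f(x) = 4*x^2 - 10*x + 2.11*|x|
L = 8, alpha = 0.0837
Iteration 1: beta = 0.0, y = -4.8127 + 0.0*(-4.8127 + 4.8127) = -4.8127
  grad(y) = -48.5016, v = y - alpha*grad = -0.7531
  prox(v) = soft_thresh(-0.7531, 0.1766) = -0.5765
Iteration 2: beta = 0.3333, y = -0.5765 + 0.3333*(-0.5765 + 4.8127) = 0.8356
  grad(y) = -3.3156, v = y - alpha*grad = 1.1131
  prox(v) = soft_thresh(1.1131, 0.1766) = 0.9365
Iteration 3: beta = 0.5, y = 0.9365 + 0.5*(0.9365 + 0.5765) = 1.6929
  grad(y) = 3.5436, v = y - alpha*grad = 1.3963
  prox(v) = soft_thresh(1.3963, 0.1766) = 1.2197
Iteration 4: beta = 0.6, y = 1.2197 + 0.6*(1.2197 - 0.9365) = 1.3897
  grad(y) = 1.1177, v = y - alpha*grad = 1.2962
  prox(v) = soft_thresh(1.2962, 0.1766) = 1.1196
f(x_4) = 4*1.1196^2 - 10*1.1196 + 2.11*|1.1196| = -3.8197


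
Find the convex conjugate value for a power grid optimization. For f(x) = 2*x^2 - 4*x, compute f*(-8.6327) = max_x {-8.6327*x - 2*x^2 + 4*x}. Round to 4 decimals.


f*(y) = sup_x {y*x - a*x^2 - b*x} = sup_x {(y-b)*x - a*x^2}
FOC: (y - b) - 2a*x = 0 => x* = (y - b)/(2a)
x* = (-8.6327 + 4)/(2*2) = -1.1582
f*(-8.6327) = (y-b)^2/(4a) = (-8.6327 + 4)^2/(4*2)
= 21.4619/8 = 2.6827


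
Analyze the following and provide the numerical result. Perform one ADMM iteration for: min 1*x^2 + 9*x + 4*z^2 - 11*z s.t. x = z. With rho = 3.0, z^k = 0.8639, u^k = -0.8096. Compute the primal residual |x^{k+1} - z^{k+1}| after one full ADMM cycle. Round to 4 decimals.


ADMM iteration with rho = 3.0, z^k = 0.8639, u^k = -0.8096
Step 1: x-update.
Minimize 1*x^2 + 9*x + (3.0/2)*(x - 0.8639 - 0.8096)^2
FOC: (2*1 + 3.0)*x = -9 + 3.0*(0.8639 + 0.8096)
x^{k+1} = -0.7959
Step 2: z-update.
Minimize 4*z^2 - 11*z + (3.0/2)*(-0.7959 - z - 0.8096)^2
FOC: (2*4 + 3.0)*z = 11 + 3.0*(-0.7959 - 0.8096)
z^{k+1} = 0.5621
Step 3: u-update.
u^{k+1} = -0.8096 - 0.7959 - 0.5621 = -2.1676
Step 4: Primal residual = |-0.7959 - 0.5621| = 1.358


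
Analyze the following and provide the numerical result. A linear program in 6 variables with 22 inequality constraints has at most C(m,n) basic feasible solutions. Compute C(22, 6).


Each vertex corresponds to some choice of n active constraints out of m, so the number of vertices is at most C(m, n) = m! / (n!(m-n)!).
m = 22, n = 6
Numerator: 22 * 21 * 20 * 19 * 18 * 17
Denominator: 6! = 720
C(22, 6) = 74613


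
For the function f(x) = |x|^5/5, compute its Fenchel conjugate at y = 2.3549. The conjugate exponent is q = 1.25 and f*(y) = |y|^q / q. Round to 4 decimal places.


The conjugate exponent q satisfies 1/p + 1/q = 1.
p = 5, so q = 5/(5 - 1) = 1.25
|y|^q = 2.3549^1.25 = 2.9172
f*(2.3549) = 2.9172 / 1.25 = 2.3338


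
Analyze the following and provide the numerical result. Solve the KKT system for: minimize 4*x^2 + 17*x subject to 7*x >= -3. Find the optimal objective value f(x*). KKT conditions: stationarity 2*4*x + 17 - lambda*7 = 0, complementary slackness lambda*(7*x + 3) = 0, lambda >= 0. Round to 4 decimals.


Step 1: Try lambda = 0 (constraint inactive).
x_unc = -17/(2*4) = -2.125
Check: 7*-2.125 = -14.875 < -3 -- violated!
Step 2: Constraint must be active: 7*x = -3
x* = -3/7 = -0.4286 (rounded; the exact value -3/7 is used below)
lambda = (2*4*(-3/7) + 17)/7 = 1.9388
Step 3: Compute optimal value.
f(x*) = 4*(-3/7)^2 + 17*(-3/7) = -6.551


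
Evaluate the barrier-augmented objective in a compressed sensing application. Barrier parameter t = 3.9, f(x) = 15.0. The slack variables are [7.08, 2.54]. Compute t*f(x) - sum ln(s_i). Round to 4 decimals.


Step 1: Compute log-barrier.
ln values: [1.9573, 0.9322]
phi = -(1.9573 + 0.9322) = -2.8894
Step 2: Compute augmented objective.
t*f(x) = 3.9*15.0 = 58.5
Total = 58.5 - 2.8894 = 55.6106


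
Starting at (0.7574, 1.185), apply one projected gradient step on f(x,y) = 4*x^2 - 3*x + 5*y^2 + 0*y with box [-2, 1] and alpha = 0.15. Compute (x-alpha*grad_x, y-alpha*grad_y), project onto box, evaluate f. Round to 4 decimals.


Step 1: Compute gradient at (0.7574, 1.185).
grad_x = 2*4*0.7574 - 3 = 3.0592
grad_y = 2*5*1.185 + 0 = 11.85
Step 2: Gradient step.
x_raw = 0.7574 - 0.15*3.0592 = 0.2985
y_raw = 1.185 - 0.15*11.85 = -0.5925
Step 3: Project onto [-2, 1].
x_proj = clip(0.2985) = 0.2985
y_proj = clip(-0.5925) = -0.5925
Step 4: Evaluate f.
f(0.2985, -0.5925) = 1.2162


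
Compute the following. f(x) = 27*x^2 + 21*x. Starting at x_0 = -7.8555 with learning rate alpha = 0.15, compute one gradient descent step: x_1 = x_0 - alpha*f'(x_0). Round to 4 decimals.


We compute the gradient at x_0 and apply the update.
f'(x) = 54*x + 21
f'(-7.8555) = 54*-7.8555 + 21 = -403.197
x_1 = -7.8555 - 0.15*-403.197 = 52.6241


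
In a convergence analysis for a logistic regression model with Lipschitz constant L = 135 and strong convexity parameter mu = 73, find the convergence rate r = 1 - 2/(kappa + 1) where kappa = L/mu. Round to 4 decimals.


Step 1: Compute the condition number.
kappa = L/mu = 135/73 = 1.8493
Step 2: Compute the convergence rate.
r = 1 - 2/(kappa + 1) = 1 - 2*mu/(L + mu) = (L - mu)/(L + mu) = 62/208 = 0.2981


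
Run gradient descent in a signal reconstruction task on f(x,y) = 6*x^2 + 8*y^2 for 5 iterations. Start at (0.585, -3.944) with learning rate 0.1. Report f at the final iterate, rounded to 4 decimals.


Gradient descent on f(x,y) = 6*x^2 + 8*y^2.
Starting point: (0.585, -3.944), alpha = 0.1
Step 1: grad_x = 2*6*0.585 = 7.02, grad_y = 2*8*-3.944 = -63.104
  x_1 = 0.585 - 0.1*7.02 = -0.117
  y_1 = -3.944 - 0.1*-63.104 = 2.3664
Step 2: grad_x = 2*6*-0.117 = -1.404, grad_y = 2*8*2.3664 = 37.8624
  x_2 = -0.117 - 0.1*-1.404 = 0.0234
  y_2 = 2.3664 - 0.1*37.8624 = -1.4198
Step 3: grad_x = 2*6*0.0234 = 0.2808, grad_y = 2*8*-1.4198 = -22.7174
  x_3 = 0.0234 - 0.1*0.2808 = -0.0047
  y_3 = -1.4198 - 0.1*-22.7174 = 0.8519
Step 4: grad_x = 2*6*-0.0047 = -0.0562, grad_y = 2*8*0.8519 = 13.6305
  x_4 = -0.0047 - 0.1*-0.0562 = 0.0009
  y_4 = 0.8519 - 0.1*13.6305 = -0.5111
Step 5: grad_x = 2*6*0.0009 = 0.0112, grad_y = 2*8*-0.5111 = -8.1783
  x_5 = 0.0009 - 0.1*0.0112 = -0.0002
  y_5 = -0.5111 - 0.1*-8.1783 = 0.3067
f(-0.0002, 0.3067) = 6*(-0.0002)^2 + 8*0.3067^2 = 0.7524


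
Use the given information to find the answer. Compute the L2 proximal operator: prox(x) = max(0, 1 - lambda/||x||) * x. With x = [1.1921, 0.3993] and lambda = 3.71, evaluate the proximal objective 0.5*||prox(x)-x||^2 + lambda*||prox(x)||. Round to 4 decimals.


Step 1: Compute ||x||.
||x|| = 1.2572
Step 2: Compute scaling factor.
scale = max(0, 1 - 3.71/1.2572) = 0.0
Step 3: prox(x) = [0.0, 0.0]
||prox(x)|| = 0.0
Step 4: Proximal objective.
0.5*||prox-x||^2 = 0.7903
lambda*||prox|| = 0.0
Total = 0.7903


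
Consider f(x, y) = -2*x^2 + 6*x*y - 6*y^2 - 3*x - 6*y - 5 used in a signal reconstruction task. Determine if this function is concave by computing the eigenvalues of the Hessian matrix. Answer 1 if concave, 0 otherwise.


The Hessian of f(x,y) = -2*x^2 + 6*x*y - 6*y^2 - 3*x - 6*y - 5 is:
H = [[-4, 6], [6, -12]]
Trace = -4 - 12 = -16
Determinant = -4*-12 - (6)^2 = 12
Discriminant = (-16)^2 - 4*12 = 208.0
Eigenvalues: lambda_1 = -15.2111, lambda_2 = -0.7889
The function is concave.

1


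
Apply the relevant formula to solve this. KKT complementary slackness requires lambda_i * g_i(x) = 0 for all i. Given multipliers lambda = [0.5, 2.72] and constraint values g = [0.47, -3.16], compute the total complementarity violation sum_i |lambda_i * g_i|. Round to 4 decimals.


KKT complementary slackness check:
lambda_1 * g_1 = 0.5 * 0.47 = 0.235
lambda_2 * g_2 = 2.72 * -3.16 = -8.5952
Total violation = 0.235 + 8.5952 = 8.8302


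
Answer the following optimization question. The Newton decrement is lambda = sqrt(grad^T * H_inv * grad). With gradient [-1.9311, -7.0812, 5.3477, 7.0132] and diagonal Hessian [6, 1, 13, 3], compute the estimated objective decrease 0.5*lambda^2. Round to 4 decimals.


Step 1: H is diagonal, so H^(-1) * g = [-0.3219, -7.0812, 0.4114, 2.3377].
Step 2: g^T H^(-1) g = sum_i g_i^2 / H_ii
  = (-1.9311)^2/6 + (-7.0812)^2/1 + (5.3477)^2/13 + (7.0132)^2/3
  = 0.6215 + 50.1434 + 2.1998 + 16.395 = 69.3597
Step 3: Objective decrease = 0.5 * g^T H^(-1) g = 34.6799


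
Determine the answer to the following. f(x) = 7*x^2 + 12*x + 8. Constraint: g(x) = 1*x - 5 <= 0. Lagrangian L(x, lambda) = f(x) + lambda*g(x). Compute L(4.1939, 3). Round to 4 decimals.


Step 1: Evaluate f(x).
f(4.1939) = 7*4.1939^2 + 12*4.1939 + 8 = 181.4484
Step 2: Evaluate g(x).
g(4.1939) = 1*4.1939 - 5 = -0.8061
Step 3: Compute Lagrangian.
L = 181.4484 + 3*-0.8061 = 179.0301


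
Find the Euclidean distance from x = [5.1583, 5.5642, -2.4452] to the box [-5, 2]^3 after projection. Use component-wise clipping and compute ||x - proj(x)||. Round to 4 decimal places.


Project each component onto [-5, 2].
clip(5.1583) = 2.0, clip(5.5642) = 2.0, clip(-2.4452) = -2.4452
Projection = [2.0, 2.0, -2.4452]
Squared diffs: [9.9749, 12.7035, 0.0]
Distance = sqrt(22.6784) = 4.7622


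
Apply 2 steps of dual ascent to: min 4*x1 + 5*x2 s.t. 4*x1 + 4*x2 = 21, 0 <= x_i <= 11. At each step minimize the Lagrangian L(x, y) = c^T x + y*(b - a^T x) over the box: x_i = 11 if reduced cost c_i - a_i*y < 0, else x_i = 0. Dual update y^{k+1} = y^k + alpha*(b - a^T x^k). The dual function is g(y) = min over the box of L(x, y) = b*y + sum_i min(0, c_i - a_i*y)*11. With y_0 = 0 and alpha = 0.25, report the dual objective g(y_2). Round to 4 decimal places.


Dual ascent for LP: min 4*x1 + 5*x2, 4*x1 + 4*x2 = 21, 0 <= x_i <= 11
Step 1: y^k = 0.0, reduced costs: (4.0, 5.0)
  x^k = (0.0, 0.0), subgradient = b - a^T x = 21.0
  y^{k+1} = 0.0 + 0.25*21.0 = 5.25
Step 2: y^k = 5.25, reduced costs: (-17.0, -16.0)
  x^k = (11.0, 11.0), subgradient = b - a^T x = -67.0
  y^{k+1} = 5.25 + 0.25*-67.0 = -11.5
Dual objective at y_2 = -11.5: reduced costs (50.0, 51.0), box minimizer x = (0.0, 0.0)
g(y_2) = b*y + (c1 - a1*y)*x1 + (c2 - a2*y)*x2 = 21*(-11.5) + 50.0*0.0 + 51.0*0.0 = -241.5 + 0.0 + 0.0 = -241.5


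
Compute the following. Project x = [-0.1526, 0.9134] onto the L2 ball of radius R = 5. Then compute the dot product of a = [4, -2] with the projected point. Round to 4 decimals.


Step 1: Compute ||x|| (intermediates to 6 decimals).
||x|| = sqrt((-0.1526)^2 + 0.9134^2) = 0.92606
Step 2: Project.
Since ||x|| <= R, proj = x (no scaling needed).
proj(x) = [-0.1526, 0.9134]
Step 3: Dot product.
a^T * proj(x) = 4*(-0.1526) - 2*0.9134 = -2.4372


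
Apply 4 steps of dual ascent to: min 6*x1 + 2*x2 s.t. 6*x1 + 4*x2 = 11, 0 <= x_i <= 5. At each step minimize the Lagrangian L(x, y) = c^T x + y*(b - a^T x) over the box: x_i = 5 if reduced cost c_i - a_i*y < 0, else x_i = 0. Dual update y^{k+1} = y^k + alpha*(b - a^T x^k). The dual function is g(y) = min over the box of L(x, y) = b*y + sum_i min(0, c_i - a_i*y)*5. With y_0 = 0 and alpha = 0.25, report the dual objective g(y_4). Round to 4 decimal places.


Dual ascent for LP: min 6*x1 + 2*x2, 6*x1 + 4*x2 = 11, 0 <= x_i <= 5
Step 1: y^k = 0.0, reduced costs: (6.0, 2.0)
  x^k = (0.0, 0.0), subgradient = b - a^T x = 11.0
  y^{k+1} = 0.0 + 0.25*11.0 = 2.75
Step 2: y^k = 2.75, reduced costs: (-10.5, -9.0)
  x^k = (5.0, 5.0), subgradient = b - a^T x = -39.0
  y^{k+1} = 2.75 + 0.25*-39.0 = -7.0
Step 3: y^k = -7.0, reduced costs: (48.0, 30.0)
  x^k = (0.0, 0.0), subgradient = b - a^T x = 11.0
  y^{k+1} = -7.0 + 0.25*11.0 = -4.25
Step 4: y^k = -4.25, reduced costs: (31.5, 19.0)
  x^k = (0.0, 0.0), subgradient = b - a^T x = 11.0
  y^{k+1} = -4.25 + 0.25*11.0 = -1.5
Dual objective at y_4 = -1.5: reduced costs (15.0, 8.0), box minimizer x = (0.0, 0.0)
g(y_4) = b*y + (c1 - a1*y)*x1 + (c2 - a2*y)*x2 = 11*(-1.5) + 15.0*0.0 + 8.0*0.0 = -16.5 + 0.0 + 0.0 = -16.5


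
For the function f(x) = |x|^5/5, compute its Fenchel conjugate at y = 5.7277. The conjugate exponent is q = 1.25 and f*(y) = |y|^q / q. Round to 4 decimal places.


The conjugate exponent q satisfies 1/p + 1/q = 1.
p = 5, so q = 5/(5 - 1) = 1.25
|y|^q = 5.7277^1.25 = 8.8608
f*(5.7277) = 8.8608 / 1.25 = 7.0887


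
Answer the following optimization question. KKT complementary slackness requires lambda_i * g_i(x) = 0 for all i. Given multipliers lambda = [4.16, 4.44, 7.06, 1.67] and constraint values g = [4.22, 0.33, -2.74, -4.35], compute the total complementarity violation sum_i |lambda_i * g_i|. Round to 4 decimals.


KKT complementary slackness check:
lambda_1 * g_1 = 4.16 * 4.22 = 17.5552
lambda_2 * g_2 = 4.44 * 0.33 = 1.4652
lambda_3 * g_3 = 7.06 * -2.74 = -19.3444
lambda_4 * g_4 = 1.67 * -4.35 = -7.2645
Total violation = 17.5552 + 1.4652 + 19.3444 + 7.2645 = 45.6293


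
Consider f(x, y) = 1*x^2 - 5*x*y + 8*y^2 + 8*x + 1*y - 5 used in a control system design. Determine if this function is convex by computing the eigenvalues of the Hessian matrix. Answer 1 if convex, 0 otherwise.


The Hessian of f(x,y) = 1*x^2 - 5*x*y + 8*y^2 + 8*x + 1*y - 5 is:
H = [[2, -5], [-5, 16]]
Trace = 2 + 16 = 18
Determinant = 2*16 - (-5)^2 = 7
Discriminant = (18)^2 - 4*7 = 296.0
Eigenvalues: lambda_1 = 0.3977, lambda_2 = 17.6023
The function is convex.

1


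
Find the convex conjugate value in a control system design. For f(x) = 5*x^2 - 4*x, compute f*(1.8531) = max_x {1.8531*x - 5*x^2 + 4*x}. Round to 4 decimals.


f*(y) = sup_x {y*x - a*x^2 - b*x} = sup_x {(y-b)*x - a*x^2}
FOC: (y - b) - 2a*x = 0 => x* = (y - b)/(2a)
x* = (1.8531 + 4)/(2*5) = 0.5853
f*(1.8531) = (y-b)^2/(4a) = (1.8531 + 4)^2/(4*5)
= 34.2588/20 = 1.7129


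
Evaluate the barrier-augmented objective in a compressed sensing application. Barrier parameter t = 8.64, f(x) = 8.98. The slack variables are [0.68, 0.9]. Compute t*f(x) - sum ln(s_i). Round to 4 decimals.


Step 1: Compute log-barrier.
ln values: [-0.3857, -0.1054]
phi = -(-0.3857 - 0.1054) = 0.491
Step 2: Compute augmented objective.
t*f(x) = 8.64*8.98 = 77.5872
Total = 77.5872 + 0.491 = 78.0782


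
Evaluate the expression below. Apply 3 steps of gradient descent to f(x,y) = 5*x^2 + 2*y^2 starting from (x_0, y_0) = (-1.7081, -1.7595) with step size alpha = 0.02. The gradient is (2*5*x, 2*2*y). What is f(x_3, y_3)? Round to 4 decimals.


Gradient descent on f(x,y) = 5*x^2 + 2*y^2.
Starting point: (-1.7081, -1.7595), alpha = 0.02
Step 1: grad_x = 2*5*-1.7081 = -17.081, grad_y = 2*2*-1.7595 = -7.038
  x_1 = -1.7081 - 0.02*-17.081 = -1.3665
  y_1 = -1.7595 - 0.02*-7.038 = -1.6187
Step 2: grad_x = 2*5*-1.3665 = -13.6648, grad_y = 2*2*-1.6187 = -6.475
  x_2 = -1.3665 - 0.02*-13.6648 = -1.0932
  y_2 = -1.6187 - 0.02*-6.475 = -1.4892
Step 3: grad_x = 2*5*-1.0932 = -10.9318, grad_y = 2*2*-1.4892 = -5.957
  x_3 = -1.0932 - 0.02*-10.9318 = -0.8745
  y_3 = -1.4892 - 0.02*-5.957 = -1.3701
f(-0.8745, -1.3701) = 5*(-0.8745)^2 + 2*(-1.3701)^2 = 7.5785


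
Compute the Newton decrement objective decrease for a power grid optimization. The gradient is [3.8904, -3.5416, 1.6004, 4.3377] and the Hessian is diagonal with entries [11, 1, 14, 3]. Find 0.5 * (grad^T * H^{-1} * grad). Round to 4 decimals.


Step 1: H is diagonal, so H^(-1) * g = [0.3537, -3.5416, 0.1143, 1.4459].
Step 2: g^T H^(-1) g = sum_i g_i^2 / H_ii
  = (3.8904)^2/11 + (-3.5416)^2/1 + (1.6004)^2/14 + (4.3377)^2/3
  = 1.3759 + 12.5429 + 0.1829 + 6.2719 = 20.3737
Step 3: Objective decrease = 0.5 * g^T H^(-1) g = 10.1868


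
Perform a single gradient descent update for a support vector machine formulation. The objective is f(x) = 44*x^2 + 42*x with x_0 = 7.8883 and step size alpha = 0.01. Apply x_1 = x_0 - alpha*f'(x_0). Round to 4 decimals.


We compute the gradient at x_0 and apply the update.
f'(x) = 88*x + 42
f'(7.8883) = 88*7.8883 + 42 = 736.1704
x_1 = 7.8883 - 0.01*736.1704 = 0.5266


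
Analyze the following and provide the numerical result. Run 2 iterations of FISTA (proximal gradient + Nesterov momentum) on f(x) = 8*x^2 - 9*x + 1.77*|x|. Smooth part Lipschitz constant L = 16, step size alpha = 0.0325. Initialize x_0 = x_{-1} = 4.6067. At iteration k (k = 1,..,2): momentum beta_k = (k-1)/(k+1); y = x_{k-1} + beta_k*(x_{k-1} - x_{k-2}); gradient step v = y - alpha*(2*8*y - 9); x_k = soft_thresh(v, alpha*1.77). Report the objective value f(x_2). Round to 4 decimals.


FISTA on f(x) = 8*x^2 - 9*x + 1.77*|x|
L = 16, alpha = 0.0325
Iteration 1: beta = 0.0, y = 4.6067 + 0.0*(4.6067 - 4.6067) = 4.6067
  grad(y) = 64.7072, v = y - alpha*grad = 2.5037
  prox(v) = soft_thresh(2.5037, 0.0575) = 2.4462
Iteration 2: beta = 0.3333, y = 2.4462 + 0.3333*(2.4462 - 4.6067) = 1.726
  grad(y) = 18.6163, v = y - alpha*grad = 1.121
  prox(v) = soft_thresh(1.121, 0.0575) = 1.0635
f(x_2) = 8*1.0635^2 - 9*1.0635 + 1.77*|1.0635| = 1.3588


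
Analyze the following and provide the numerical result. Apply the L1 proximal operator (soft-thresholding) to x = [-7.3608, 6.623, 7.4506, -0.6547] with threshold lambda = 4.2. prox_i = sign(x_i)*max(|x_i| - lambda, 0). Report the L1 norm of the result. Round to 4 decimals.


Soft-thresholding with lambda = 4.2:
prox(-7.3608) = sign(-7.3608)*max(|-7.3608| - 4.2, 0) = -3.1608
prox(6.623) = sign(6.623)*max(|6.623| - 4.2, 0) = 2.423
prox(7.4506) = sign(7.4506)*max(|7.4506| - 4.2, 0) = 3.2506
prox(-0.6547) = sign(-0.6547)*max(|-0.6547| - 4.2, 0) = 0.0
prox(x) = [-3.1608, 2.423, 3.2506, 0.0]
||prox(x)||_1 = 3.1608 + 2.423 + 3.2506 + 0.0 = 8.8344


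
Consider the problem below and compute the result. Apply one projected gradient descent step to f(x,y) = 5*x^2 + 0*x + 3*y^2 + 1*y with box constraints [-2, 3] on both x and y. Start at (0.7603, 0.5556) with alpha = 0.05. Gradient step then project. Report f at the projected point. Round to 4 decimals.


Step 1: Compute gradient at (0.7603, 0.5556).
grad_x = 2*5*0.7603 + 0 = 7.603
grad_y = 2*3*0.5556 + 1 = 4.3336
Step 2: Gradient step.
x_raw = 0.7603 - 0.05*7.603 = 0.3802
y_raw = 0.5556 - 0.05*4.3336 = 0.3389
Step 3: Project onto [-2, 3].
x_proj = clip(0.3802) = 0.3802
y_proj = clip(0.3389) = 0.3389
Step 4: Evaluate f.
f(0.3802, 0.3389) = 1.4061


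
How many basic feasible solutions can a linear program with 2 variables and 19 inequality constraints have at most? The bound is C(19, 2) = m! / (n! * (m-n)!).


Each vertex corresponds to some choice of n active constraints out of m, so the number of vertices is at most C(m, n) = m! / (n!(m-n)!).
m = 19, n = 2
Numerator: 19 * 18
Denominator: 2! = 2
C(19, 2) = 171


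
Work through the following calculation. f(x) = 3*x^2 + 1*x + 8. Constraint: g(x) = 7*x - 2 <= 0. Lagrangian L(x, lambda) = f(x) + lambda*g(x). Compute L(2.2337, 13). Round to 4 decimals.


Step 1: Evaluate f(x).
f(2.2337) = 3*2.2337^2 + 1*2.2337 + 8 = 25.2019
Step 2: Evaluate g(x).
g(2.2337) = 7*2.2337 - 2 = 13.6359
Step 3: Compute Lagrangian.
L = 25.2019 + 13*13.6359 = 202.4686


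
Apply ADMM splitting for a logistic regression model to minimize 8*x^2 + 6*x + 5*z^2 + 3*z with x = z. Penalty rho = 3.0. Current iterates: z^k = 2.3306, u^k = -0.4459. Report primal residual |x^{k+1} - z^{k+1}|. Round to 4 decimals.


ADMM iteration with rho = 3.0, z^k = 2.3306, u^k = -0.4459
Step 1: x-update.
Minimize 8*x^2 + 6*x + (3.0/2)*(x - 2.3306 - 0.4459)^2
FOC: (2*8 + 3.0)*x = -6 + 3.0*(2.3306 + 0.4459)
x^{k+1} = 0.1226
Step 2: z-update.
Minimize 5*z^2 + 3*z + (3.0/2)*(0.1226 - z - 0.4459)^2
FOC: (2*5 + 3.0)*z = -3 + 3.0*(0.1226 - 0.4459)
z^{k+1} = -0.3054
Step 3: u-update.
u^{k+1} = -0.4459 + 0.1226 + 0.3054 = -0.0179
Step 4: Primal residual = |0.1226 + 0.3054| = 0.428


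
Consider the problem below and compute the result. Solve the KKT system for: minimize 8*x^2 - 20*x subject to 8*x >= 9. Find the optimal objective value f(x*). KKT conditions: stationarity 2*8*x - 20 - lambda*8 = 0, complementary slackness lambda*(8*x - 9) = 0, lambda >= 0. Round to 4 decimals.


Step 1: Try lambda = 0 (constraint inactive).
Stationarity: 2*8*x - 20 = 0
x* = 20/(2*8) = 1.25
Check constraint: 8*1.25 = 10.0 >= 9 -- satisfied.
Step 2: Compute optimal value.
f(x*) = 8*1.25^2 - 20*1.25 = -12.5


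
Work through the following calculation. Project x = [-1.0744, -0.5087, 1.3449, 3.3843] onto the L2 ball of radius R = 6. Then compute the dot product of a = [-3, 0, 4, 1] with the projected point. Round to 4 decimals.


Step 1: Compute ||x|| (intermediates to 6 decimals).
||x|| = sqrt((-1.0744)^2 + (-0.5087)^2 + 1.3449^2 + 3.3843^2) = 3.830842
Step 2: Project.
Since ||x|| <= R, proj = x (no scaling needed).
proj(x) = [-1.0744, -0.5087, 1.3449, 3.3843]
Step 3: Dot product.
a^T * proj(x) = -3*(-1.0744) + 0*(-0.5087) + 4*1.3449 + 1*3.3843 = 11.9871


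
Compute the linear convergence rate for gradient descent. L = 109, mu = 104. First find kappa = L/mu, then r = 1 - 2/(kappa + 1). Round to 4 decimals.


Step 1: Compute the condition number.
kappa = L/mu = 109/104 = 1.0481
Step 2: Compute the convergence rate.
r = 1 - 2/(kappa + 1) = 1 - 2*mu/(L + mu) = (L - mu)/(L + mu) = 5/213 = 0.0235


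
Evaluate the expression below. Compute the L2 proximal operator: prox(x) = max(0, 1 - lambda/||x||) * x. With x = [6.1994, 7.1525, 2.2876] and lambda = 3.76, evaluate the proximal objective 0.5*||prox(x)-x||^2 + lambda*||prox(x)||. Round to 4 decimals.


Step 1: Compute ||x||.
||x|| = 9.7378
Step 2: Compute scaling factor.
scale = max(0, 1 - 3.76/9.7378) = 0.6139
Step 3: prox(x) = [3.8057, 4.3907, 1.4043]
||prox(x)|| = 5.9778
Step 4: Proximal objective.
0.5*||prox-x||^2 = 7.0688
lambda*||prox|| = 22.4765
Total = 29.5452


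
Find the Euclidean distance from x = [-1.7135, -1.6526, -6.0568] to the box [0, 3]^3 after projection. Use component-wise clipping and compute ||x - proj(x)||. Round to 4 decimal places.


Project each component onto [0, 3].
clip(-1.7135) = 0.0, clip(-1.6526) = 0.0, clip(-6.0568) = 0.0
Projection = [0.0, 0.0, 0.0]
Squared diffs: [2.9361, 2.7311, 36.6848]
Distance = sqrt(42.352) = 6.5078


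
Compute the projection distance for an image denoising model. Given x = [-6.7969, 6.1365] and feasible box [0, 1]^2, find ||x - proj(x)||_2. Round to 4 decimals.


Project each component onto [0, 1].
clip(-6.7969) = 0.0, clip(6.1365) = 1.0
Projection = [0.0, 1.0]
Squared diffs: [46.1978, 26.3836]
Distance = sqrt(72.5814) = 8.5195


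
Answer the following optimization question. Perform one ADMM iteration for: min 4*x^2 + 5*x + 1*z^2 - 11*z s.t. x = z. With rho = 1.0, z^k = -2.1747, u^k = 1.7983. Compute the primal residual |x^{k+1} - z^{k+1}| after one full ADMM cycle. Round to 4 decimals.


ADMM iteration with rho = 1.0, z^k = -2.1747, u^k = 1.7983
Step 1: x-update.
Minimize 4*x^2 + 5*x + (1.0/2)*(x + 2.1747 + 1.7983)^2
FOC: (2*4 + 1.0)*x = -5 + 1.0*(-2.1747 - 1.7983)
x^{k+1} = -0.997
Step 2: z-update.
Minimize 1*z^2 - 11*z + (1.0/2)*(-0.997 - z + 1.7983)^2
FOC: (2*1 + 1.0)*z = 11 + 1.0*(-0.997 + 1.7983)
z^{k+1} = 3.9338
Step 3: u-update.
u^{k+1} = 1.7983 - 0.997 - 3.9338 = -3.1325
Step 4: Primal residual = |-0.997 - 3.9338| = 4.9308


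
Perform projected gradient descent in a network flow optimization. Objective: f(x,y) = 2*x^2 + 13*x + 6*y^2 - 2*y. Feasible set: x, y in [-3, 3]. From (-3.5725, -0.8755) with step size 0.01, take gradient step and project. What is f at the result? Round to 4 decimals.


Step 1: Compute gradient at (-3.5725, -0.8755).
grad_x = 2*2*-3.5725 + 13 = -1.29
grad_y = 2*6*-0.8755 - 2 = -12.506
Step 2: Gradient step.
x_raw = -3.5725 - 0.01*-1.29 = -3.5596
y_raw = -0.8755 - 0.01*-12.506 = -0.7504
Step 3: Project onto [-3, 3].
x_proj = clip(-3.5596) = -3.0
y_proj = clip(-0.7504) = -0.7504
Step 4: Evaluate f.
f(-3.0, -0.7504) = -16.1202


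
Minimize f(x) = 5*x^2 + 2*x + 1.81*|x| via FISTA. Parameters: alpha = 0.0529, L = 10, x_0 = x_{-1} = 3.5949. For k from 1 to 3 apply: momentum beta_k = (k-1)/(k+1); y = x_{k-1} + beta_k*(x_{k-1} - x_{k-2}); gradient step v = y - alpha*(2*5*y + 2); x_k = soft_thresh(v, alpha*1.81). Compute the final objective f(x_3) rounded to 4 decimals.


FISTA on f(x) = 5*x^2 + 2*x + 1.81*|x|
L = 10, alpha = 0.0529
Iteration 1: beta = 0.0, y = 3.5949 + 0.0*(3.5949 - 3.5949) = 3.5949
  grad(y) = 37.949, v = y - alpha*grad = 1.5874
  prox(v) = soft_thresh(1.5874, 0.0957) = 1.4916
Iteration 2: beta = 0.3333, y = 1.4916 + 0.3333*(1.4916 - 3.5949) = 0.7906
  grad(y) = 9.9057, v = y - alpha*grad = 0.2666
  prox(v) = soft_thresh(0.2666, 0.0957) = 0.1708
Iteration 3: beta = 0.5, y = 0.1708 + 0.5*(0.1708 - 1.4916) = -0.4896
  grad(y) = -2.8961, v = y - alpha*grad = -0.3364
  prox(v) = soft_thresh(-0.3364, 0.0957) = -0.2407
f(x_3) = 5*(-0.2407)^2 + 2*(-0.2407) + 1.81*|-0.2407| = 0.2439
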